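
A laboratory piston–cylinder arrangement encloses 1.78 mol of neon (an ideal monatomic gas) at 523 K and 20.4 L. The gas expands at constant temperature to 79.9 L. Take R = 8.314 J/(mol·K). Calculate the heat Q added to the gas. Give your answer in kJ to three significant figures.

Isothermal ⇒ ΔU = 0, so Q = W = nRT ln(V₂/V₁).
Q = (1.78)(8.314)(523) ln(79.9/20.4) = 7740 × 1.365 = 10567 J.

Q ≈ 10.6 kJ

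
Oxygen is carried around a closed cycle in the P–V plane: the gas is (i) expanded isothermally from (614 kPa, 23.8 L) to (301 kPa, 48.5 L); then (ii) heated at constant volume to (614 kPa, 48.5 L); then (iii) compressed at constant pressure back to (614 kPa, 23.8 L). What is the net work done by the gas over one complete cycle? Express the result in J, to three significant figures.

W_net ≈ -4760 J

Leg (i): W = PᵢVᵢ ln(V_f/Vᵢ) = (14613) ln(48.5/23.8) = 10403 J.
Leg (ii): W = 0.
Leg (iii): W = PΔV = (614)(23.8 − 48.5) = -15166 J.
W_net = 10403 − 15166 = -4763 J.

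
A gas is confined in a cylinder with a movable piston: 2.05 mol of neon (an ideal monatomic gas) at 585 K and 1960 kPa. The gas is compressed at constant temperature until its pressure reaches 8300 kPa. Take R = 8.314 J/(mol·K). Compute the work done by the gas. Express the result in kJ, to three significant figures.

Isothermal process: W = nRT ln(V₂/V₁) = nRT ln(P₁/P₂).
W = (2.05)(8.314)(585) × ln(1960/8300)
  = 9971 × ln(0.2361) = 9971 × -1.443
W_by_gas = -14391 J.

W ≈ -14.4 kJ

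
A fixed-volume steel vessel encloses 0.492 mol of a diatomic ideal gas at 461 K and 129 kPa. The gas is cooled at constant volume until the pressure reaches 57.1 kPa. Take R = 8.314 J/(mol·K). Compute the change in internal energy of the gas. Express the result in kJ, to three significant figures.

Constant volume ⇒ W = 0, so Q = ΔU = nCᵥΔT with Cᵥ = 5R/2 = 20.79 J/(mol·K).
At constant V, T₂/T₁ = P₂/P₁ ⇒ ΔT = T₁(P₂/P₁ − 1) = 461·(57.1/129 − 1) = -256.9 K.
ΔU = (0.492)(20.79)(-256.9) = -2628 J.

ΔU ≈ -2.63 kJ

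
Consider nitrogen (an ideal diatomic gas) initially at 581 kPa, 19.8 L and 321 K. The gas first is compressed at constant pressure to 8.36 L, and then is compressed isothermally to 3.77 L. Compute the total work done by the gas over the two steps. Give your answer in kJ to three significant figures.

Step 1 (isobaric): W = PΔV = (581 kPa)(8.36 − 19.8 L) = -6647 J.
After step 1: P = 581 kPa, V = 8.36 L, T = 135.5 K.
Step 2 (isothermal): W = P₁V₁ ln(V₂/V₁) = (4857) ln(3.77/8.36) = -3868 J.
W_total = -6647 − 3868 = -10515 J.

W_total ≈ -10.5 kJ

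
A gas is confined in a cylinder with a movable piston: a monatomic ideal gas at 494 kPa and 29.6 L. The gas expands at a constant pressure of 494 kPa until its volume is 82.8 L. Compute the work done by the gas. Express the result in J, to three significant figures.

Isobaric: W = P ΔV.
W = (494 kPa)(82.8 − 29.6 L) = (494)(53.2) = 26281 J.

W ≈ 26300 J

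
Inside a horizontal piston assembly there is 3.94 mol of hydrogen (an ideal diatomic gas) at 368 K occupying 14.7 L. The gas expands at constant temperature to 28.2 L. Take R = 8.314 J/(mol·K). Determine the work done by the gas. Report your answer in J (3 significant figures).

Isothermal: W = nRT ln(V₂/V₁).
W = (3.94)(8.314)(368) × ln(28.2/14.7)
  = 12055 × 0.6515
W_by_gas = 7853 J.

W ≈ 7850 J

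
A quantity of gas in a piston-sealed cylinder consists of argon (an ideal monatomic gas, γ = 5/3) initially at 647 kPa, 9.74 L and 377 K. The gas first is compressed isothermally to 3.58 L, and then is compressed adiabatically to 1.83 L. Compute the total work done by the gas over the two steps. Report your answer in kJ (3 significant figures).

Step 1 (isothermal): W = P₁V₁ ln(V₂/V₁) = (6302) ln(3.58/9.74) = -6307 J.
After step 1: P = 1760 kPa, V = 3.58 L, T = 377 K.
Step 2 (adiabatic): W = (P₁V₁ − P₂V₂)/(γ−1) = (6302 − 9857)/0.667 = -5333 J.
W_total = -6307 − 5333 = -11640 J.

W_total ≈ -11.6 kJ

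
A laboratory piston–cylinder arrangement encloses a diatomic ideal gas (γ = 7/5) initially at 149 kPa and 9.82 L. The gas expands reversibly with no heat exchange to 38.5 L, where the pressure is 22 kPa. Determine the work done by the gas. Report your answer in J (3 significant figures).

W ≈ 1540 J

Adiabatic: W = (P₁V₁ − P₂V₂)/(γ − 1) with γ = 7/5.
P₁V₁ = 1463 J, P₂V₂ = 847 J.
W = (1463 − 847) / 0.4 = 1540 J.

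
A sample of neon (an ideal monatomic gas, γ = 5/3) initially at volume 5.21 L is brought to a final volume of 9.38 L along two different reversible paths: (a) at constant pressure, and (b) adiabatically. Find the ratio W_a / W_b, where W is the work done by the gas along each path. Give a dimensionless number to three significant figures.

Path (a) isobaric: W = P₁(V₂ − V₁) → W_a/(P₁V₁) = 0.8004.
Path (b) adiabatic: W = P₁V₁(1 − (V₁/V₂)^(γ−1))/(γ−1) → W_b/(P₁V₁) = 0.4864.
W_a / W_b = 0.8004 / 0.4864 = 1.645.

W_a / W_b ≈ 1.65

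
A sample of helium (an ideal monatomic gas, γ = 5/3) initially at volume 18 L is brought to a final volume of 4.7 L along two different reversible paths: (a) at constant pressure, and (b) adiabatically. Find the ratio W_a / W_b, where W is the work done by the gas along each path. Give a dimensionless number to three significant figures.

W_a / W_b ≈ 0.340

Path (a) isobaric: W = P₁(V₂ − V₁) → W_a/(P₁V₁) = -0.7389.
Path (b) adiabatic: W = P₁V₁(1 − (V₁/V₂)^(γ−1))/(γ−1) → W_b/(P₁V₁) = -2.172.
W_a / W_b = -0.7389 / -2.172 = 0.3402.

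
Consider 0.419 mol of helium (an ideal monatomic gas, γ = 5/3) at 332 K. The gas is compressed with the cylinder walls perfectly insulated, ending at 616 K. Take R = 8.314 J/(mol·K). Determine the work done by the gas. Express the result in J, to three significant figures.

W ≈ -1480 J

Adiabatic ⇒ Q = 0, so W_by = −ΔU = nCᵥ(T₁ − T₂).
Cᵥ = 3R/2 = 12.47 J/(mol·K).
W = (0.419)(12.47)(332 − 616) = -1484 J.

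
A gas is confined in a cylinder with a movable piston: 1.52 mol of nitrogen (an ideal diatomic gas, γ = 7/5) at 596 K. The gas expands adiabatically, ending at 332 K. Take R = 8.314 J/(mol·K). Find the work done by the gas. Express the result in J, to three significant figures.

Adiabatic ⇒ Q = 0, so W_by = −ΔU = nCᵥ(T₁ − T₂).
Cᵥ = 5R/2 = 20.79 J/(mol·K).
W = (1.52)(20.79)(596 − 332) = 8341 J.

W ≈ 8340 J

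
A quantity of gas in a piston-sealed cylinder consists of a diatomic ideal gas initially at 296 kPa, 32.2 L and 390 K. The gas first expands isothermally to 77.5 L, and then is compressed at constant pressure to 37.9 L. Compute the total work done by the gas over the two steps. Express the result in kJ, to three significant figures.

Step 1 (isothermal): W = P₁V₁ ln(V₂/V₁) = (9531) ln(77.5/32.2) = 8371 J.
After step 1: P = 123 kPa, V = 77.5 L, T = 390 K.
Step 2 (isobaric): W = PΔV = (123 kPa)(37.9 − 77.5 L) = -4870 J.
W_total = 8371 − 4870 = 3501 J.

W_total ≈ 3.50 kJ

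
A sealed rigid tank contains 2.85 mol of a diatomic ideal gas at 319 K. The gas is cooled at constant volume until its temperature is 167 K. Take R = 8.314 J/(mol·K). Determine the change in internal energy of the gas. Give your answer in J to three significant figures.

Constant volume ⇒ W = 0, so Q = ΔU = nCᵥΔT with Cᵥ = 5R/2 = 20.79 J/(mol·K).
ΔU = (2.85)(20.79)(167 − 319) = -9004 J.

ΔU ≈ -9000 J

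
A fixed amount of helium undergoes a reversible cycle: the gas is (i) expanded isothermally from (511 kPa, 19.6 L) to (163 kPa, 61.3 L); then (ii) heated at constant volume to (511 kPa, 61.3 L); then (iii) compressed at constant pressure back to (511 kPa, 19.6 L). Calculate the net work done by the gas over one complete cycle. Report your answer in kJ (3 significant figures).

W_net ≈ -9.89 kJ

Leg (i): W = PᵢVᵢ ln(V_f/Vᵢ) = (10016) ln(61.3/19.6) = 11420 J.
Leg (ii): W = 0.
Leg (iii): W = PΔV = (511)(19.6 − 61.3) = -21309 J.
W_net = 11420 − 21309 = -9888 J.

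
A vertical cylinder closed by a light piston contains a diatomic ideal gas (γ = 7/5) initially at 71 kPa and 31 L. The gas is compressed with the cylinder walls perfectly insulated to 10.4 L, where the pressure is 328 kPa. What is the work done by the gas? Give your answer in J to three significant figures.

W ≈ -3030 J

Adiabatic: W = (P₁V₁ − P₂V₂)/(γ − 1) with γ = 7/5.
P₁V₁ = 2201 J, P₂V₂ = 3411 J.
W = (2201 − 3411) / 0.4 = -3026 J.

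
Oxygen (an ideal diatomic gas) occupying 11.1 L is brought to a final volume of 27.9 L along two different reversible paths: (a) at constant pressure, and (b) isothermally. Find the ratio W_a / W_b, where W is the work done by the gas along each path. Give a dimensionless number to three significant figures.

Path (a) isobaric: W = P₁(V₂ − V₁) → W_a/(P₁V₁) = 1.514.
Path (b) isothermal: W = P₁V₁ ln(V₂/V₁) → W_b/(P₁V₁) = 0.9217.
W_a / W_b = 1.514 / 0.9217 = 1.642.

W_a / W_b ≈ 1.64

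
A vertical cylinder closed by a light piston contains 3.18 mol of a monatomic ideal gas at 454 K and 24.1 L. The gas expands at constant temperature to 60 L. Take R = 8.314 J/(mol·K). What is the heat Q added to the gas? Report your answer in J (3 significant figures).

Isothermal ⇒ ΔU = 0, so Q = W = nRT ln(V₂/V₁).
Q = (3.18)(8.314)(454) ln(60/24.1) = 12003 × 0.9121 = 10948 J.

Q ≈ 10900 J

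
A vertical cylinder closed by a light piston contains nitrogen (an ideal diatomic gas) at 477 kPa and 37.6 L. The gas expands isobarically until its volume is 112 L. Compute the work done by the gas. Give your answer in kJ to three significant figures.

Isobaric: W = P ΔV.
W = (477 kPa)(112 − 37.6 L) = (477)(74.4) = 35489 J.

W ≈ 35.5 kJ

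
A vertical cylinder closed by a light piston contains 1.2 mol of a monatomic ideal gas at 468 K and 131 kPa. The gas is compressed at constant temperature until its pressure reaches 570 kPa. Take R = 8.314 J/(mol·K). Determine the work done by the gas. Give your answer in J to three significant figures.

W ≈ -6870 J

Isothermal process: W = nRT ln(V₂/V₁) = nRT ln(P₁/P₂).
W = (1.2)(8.314)(468) × ln(131/570)
  = 4669 × ln(0.2298) = 4669 × -1.47
W_by_gas = -6866 J.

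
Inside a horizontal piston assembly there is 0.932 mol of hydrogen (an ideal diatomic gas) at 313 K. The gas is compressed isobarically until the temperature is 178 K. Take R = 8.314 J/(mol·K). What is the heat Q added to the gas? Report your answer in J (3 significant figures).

Isobaric: W = nRΔT = (0.932)(8.314)(-135) = -1046 J.
ΔU = nCᵥΔT with Cᵥ = 5R/2: ΔU = (0.932)(20.79)(-135) = -2615 J.
Q = ΔU + W = -2615 − 1046 = -3661 J.

Q ≈ -3660 J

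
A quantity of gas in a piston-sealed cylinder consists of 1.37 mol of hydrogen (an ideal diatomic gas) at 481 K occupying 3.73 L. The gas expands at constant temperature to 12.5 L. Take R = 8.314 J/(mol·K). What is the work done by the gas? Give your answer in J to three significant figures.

Isothermal: W = nRT ln(V₂/V₁).
W = (1.37)(8.314)(481) × ln(12.5/3.73)
  = 5479 × 1.209
W_by_gas = 6625 J.

W ≈ 6630 J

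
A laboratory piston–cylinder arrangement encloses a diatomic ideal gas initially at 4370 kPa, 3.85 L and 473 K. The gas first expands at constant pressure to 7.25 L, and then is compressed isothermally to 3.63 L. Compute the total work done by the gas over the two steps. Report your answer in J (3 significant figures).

Step 1 (isobaric): W = PΔV = (4370 kPa)(7.25 − 3.85 L) = 14858 J.
After step 1: P = 4370 kPa, V = 7.25 L, T = 890.7 K.
Step 2 (isothermal): W = P₁V₁ ln(V₂/V₁) = (31682) ln(3.63/7.25) = -21917 J.
W_total = 14858 − 21917 = -7059 J.

W_total ≈ -7060 J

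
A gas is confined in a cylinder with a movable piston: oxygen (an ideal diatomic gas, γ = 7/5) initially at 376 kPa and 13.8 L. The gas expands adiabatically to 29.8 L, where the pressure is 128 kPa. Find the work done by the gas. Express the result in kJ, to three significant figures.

Adiabatic: W = (P₁V₁ − P₂V₂)/(γ − 1) with γ = 7/5.
P₁V₁ = 5189 J, P₂V₂ = 3814 J.
W = (5189 − 3814) / 0.4 = 3436 J.

W ≈ 3.44 kJ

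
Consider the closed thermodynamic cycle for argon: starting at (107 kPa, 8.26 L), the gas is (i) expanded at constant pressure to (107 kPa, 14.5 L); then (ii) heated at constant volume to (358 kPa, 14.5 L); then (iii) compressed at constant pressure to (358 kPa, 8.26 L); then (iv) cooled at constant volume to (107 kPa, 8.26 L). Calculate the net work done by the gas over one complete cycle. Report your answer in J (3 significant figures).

W_net ≈ -1570 J

Constant-volume legs do no work.
W(i) = (107)(14.5 − 8.26) = 667.7 J; W(iii) = (358)(8.26 − 14.5) = -2234 J.
W_net = 667.7 − 2234 = -1566 J (the counter-clockwise enclosed area).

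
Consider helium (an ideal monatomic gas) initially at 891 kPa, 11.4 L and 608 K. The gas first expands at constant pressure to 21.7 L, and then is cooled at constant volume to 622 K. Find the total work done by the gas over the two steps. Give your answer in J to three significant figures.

W_total ≈ 9180 J

Step 1 (isobaric): W = PΔV = (891 kPa)(21.7 − 11.4 L) = 9177 J.
Step 2 (isochoric): W = 0 (constant volume).
W_total = 9177 + 0 = 9177 J.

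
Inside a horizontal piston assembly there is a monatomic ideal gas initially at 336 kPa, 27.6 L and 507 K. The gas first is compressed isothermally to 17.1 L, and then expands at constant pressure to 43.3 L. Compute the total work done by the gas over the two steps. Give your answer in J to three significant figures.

Step 1 (isothermal): W = P₁V₁ ln(V₂/V₁) = (9274) ln(17.1/27.6) = -4440 J.
After step 1: P = 542.3 kPa, V = 17.1 L, T = 507 K.
Step 2 (isobaric): W = PΔV = (542.3 kPa)(43.3 − 17.1 L) = 14209 J.
W_total = -4440 + 14209 = 9769 J.

W_total ≈ 9770 J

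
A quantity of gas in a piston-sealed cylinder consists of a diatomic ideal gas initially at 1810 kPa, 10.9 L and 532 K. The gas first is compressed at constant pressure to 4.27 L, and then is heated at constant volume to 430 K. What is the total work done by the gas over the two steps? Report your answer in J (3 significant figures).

Step 1 (isobaric): W = PΔV = (1810 kPa)(4.27 − 10.9 L) = -12000 J.
Step 2 (isochoric): W = 0 (constant volume).
W_total = -12000 + 0 = -12000 J.

W_total ≈ -12000 J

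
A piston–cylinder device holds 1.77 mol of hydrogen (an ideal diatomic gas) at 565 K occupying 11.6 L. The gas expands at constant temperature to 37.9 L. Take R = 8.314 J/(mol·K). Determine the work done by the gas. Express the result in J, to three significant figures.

W ≈ 9840 J

Isothermal: W = nRT ln(V₂/V₁).
W = (1.77)(8.314)(565) × ln(37.9/11.6)
  = 8314 × 1.184
W_by_gas = 9844 J.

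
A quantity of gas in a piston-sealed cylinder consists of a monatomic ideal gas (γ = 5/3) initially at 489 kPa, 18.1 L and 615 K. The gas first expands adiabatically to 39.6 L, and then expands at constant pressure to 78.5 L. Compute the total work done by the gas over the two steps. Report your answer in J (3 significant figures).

Step 1 (adiabatic): W = (P₁V₁ − P₂V₂)/(γ−1) = (8851 − 5252)/0.667 = 5399 J.
After step 1: P = 132.6 kPa, V = 39.6 L, T = 364.9 K.
Step 2 (isobaric): W = PΔV = (132.6 kPa)(78.5 − 39.6 L) = 5159 J.
W_total = 5399 + 5159 = 10558 J.

W_total ≈ 10600 J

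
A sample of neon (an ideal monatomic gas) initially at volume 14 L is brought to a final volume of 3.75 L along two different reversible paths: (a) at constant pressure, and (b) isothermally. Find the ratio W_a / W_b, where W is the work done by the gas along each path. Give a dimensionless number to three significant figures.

Path (a) isobaric: W = P₁(V₂ − V₁) → W_a/(P₁V₁) = -0.7321.
Path (b) isothermal: W = P₁V₁ ln(V₂/V₁) → W_b/(P₁V₁) = -1.317.
W_a / W_b = -0.7321 / -1.317 = 0.5558.

W_a / W_b ≈ 0.556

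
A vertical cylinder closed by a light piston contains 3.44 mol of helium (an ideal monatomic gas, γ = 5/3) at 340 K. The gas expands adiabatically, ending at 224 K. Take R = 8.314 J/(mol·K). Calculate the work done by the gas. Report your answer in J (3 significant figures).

W ≈ 4980 J

Adiabatic ⇒ Q = 0, so W_by = −ΔU = nCᵥ(T₁ − T₂).
Cᵥ = 3R/2 = 12.47 J/(mol·K).
W = (3.44)(12.47)(340 − 224) = 4976 J.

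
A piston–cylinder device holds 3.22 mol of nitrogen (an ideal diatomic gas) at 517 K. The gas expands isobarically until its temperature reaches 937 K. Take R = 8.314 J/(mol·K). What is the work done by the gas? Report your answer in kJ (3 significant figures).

W ≈ 11.2 kJ

Isobaric: W = P ΔV = nR ΔT.
W = (3.22)(8.314)(937 − 517) = 11244 J.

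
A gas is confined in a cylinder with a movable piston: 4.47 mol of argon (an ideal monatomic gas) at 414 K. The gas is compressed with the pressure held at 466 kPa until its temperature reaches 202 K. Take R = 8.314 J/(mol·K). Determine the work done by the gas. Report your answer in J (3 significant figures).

W ≈ -7880 J

Isobaric: W = P ΔV = nR ΔT.
W = (4.47)(8.314)(202 − 414) = -7879 J.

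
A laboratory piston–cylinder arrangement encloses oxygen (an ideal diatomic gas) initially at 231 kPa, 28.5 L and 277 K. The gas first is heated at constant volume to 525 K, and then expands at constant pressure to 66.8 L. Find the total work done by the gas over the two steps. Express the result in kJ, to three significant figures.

Step 1 (isochoric): W = 0 (constant volume).
After step 1: P = 437.8 kPa (V unchanged).
Step 2 (isobaric): W = PΔV = (437.8 kPa)(66.8 − 28.5 L) = 16768 J.
W_total = 0 + 16768 = 16768 J.

W_total ≈ 16.8 kJ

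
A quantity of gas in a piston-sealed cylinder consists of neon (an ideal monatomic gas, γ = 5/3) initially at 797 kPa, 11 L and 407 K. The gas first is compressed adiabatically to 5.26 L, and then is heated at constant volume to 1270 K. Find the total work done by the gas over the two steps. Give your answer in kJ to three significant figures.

Step 1 (adiabatic): W = (P₁V₁ − P₂V₂)/(γ−1) = (8767 − 14337)/0.667 = -8355 J.
Step 2 (isochoric): W = 0 (constant volume).
W_total = -8355 + 0 = -8355 J.

W_total ≈ -8.35 kJ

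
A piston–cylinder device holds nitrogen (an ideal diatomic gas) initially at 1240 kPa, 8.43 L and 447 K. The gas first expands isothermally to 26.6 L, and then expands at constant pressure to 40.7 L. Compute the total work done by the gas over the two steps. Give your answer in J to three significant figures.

Step 1 (isothermal): W = P₁V₁ ln(V₂/V₁) = (10453) ln(26.6/8.43) = 12012 J.
After step 1: P = 393 kPa, V = 26.6 L, T = 447 K.
Step 2 (isobaric): W = PΔV = (393 kPa)(40.7 − 26.6 L) = 5541 J.
W_total = 12012 + 5541 = 17553 J.

W_total ≈ 17600 J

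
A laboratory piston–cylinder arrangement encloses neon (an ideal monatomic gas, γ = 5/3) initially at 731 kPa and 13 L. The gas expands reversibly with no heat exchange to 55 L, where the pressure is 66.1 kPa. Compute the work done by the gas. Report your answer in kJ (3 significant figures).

Adiabatic: W = (P₁V₁ − P₂V₂)/(γ − 1) with γ = 5/3.
P₁V₁ = 9503 J, P₂V₂ = 3635 J.
W = (9503 − 3635) / 0.6667 = 8801 J.

W ≈ 8.80 kJ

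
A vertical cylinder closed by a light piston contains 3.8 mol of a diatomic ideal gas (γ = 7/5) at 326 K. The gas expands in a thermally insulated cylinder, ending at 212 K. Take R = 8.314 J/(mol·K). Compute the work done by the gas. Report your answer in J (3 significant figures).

W ≈ 9000 J

Adiabatic ⇒ Q = 0, so W_by = −ΔU = nCᵥ(T₁ − T₂).
Cᵥ = 5R/2 = 20.79 J/(mol·K).
W = (3.8)(20.79)(326 − 212) = 9004 J.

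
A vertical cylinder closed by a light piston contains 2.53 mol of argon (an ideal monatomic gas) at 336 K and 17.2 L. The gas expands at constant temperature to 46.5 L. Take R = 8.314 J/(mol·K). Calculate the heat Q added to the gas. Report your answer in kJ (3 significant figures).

Q ≈ 7.03 kJ

Isothermal ⇒ ΔU = 0, so Q = W = nRT ln(V₂/V₁).
Q = (2.53)(8.314)(336) ln(46.5/17.2) = 7068 × 0.9945 = 7029 J.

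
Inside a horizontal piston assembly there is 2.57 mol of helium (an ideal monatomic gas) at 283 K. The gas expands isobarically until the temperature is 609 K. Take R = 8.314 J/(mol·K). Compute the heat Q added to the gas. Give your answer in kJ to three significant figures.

Q ≈ 17.4 kJ

Isobaric: W = nRΔT = (2.57)(8.314)(326) = 6966 J.
ΔU = nCᵥΔT with Cᵥ = 3R/2: ΔU = (2.57)(12.47)(326) = 10448 J.
Q = ΔU + W = 10448 + 6966 = 17414 J.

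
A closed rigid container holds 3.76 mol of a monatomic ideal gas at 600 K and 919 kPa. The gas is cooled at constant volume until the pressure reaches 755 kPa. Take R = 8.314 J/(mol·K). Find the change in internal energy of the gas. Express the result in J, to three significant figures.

Constant volume ⇒ W = 0, so Q = ΔU = nCᵥΔT with Cᵥ = 3R/2 = 12.47 J/(mol·K).
At constant V, T₂/T₁ = P₂/P₁ ⇒ ΔT = T₁(P₂/P₁ − 1) = 600·(755/919 − 1) = -107.1 K.
ΔU = (3.76)(12.47)(-107.1) = -5021 J.

ΔU ≈ -5020 J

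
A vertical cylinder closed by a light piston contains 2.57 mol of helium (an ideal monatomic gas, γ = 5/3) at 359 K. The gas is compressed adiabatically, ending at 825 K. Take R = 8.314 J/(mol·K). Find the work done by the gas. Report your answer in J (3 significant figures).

Adiabatic ⇒ Q = 0, so W_by = −ΔU = nCᵥ(T₁ − T₂).
Cᵥ = 3R/2 = 12.47 J/(mol·K).
W = (2.57)(12.47)(359 − 825) = -14936 J.

W ≈ -14900 J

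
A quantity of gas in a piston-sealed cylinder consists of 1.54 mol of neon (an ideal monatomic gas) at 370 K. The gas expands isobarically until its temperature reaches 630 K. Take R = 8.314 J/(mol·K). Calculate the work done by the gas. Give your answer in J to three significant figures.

W ≈ 3330 J

Isobaric: W = P ΔV = nR ΔT.
W = (1.54)(8.314)(630 − 370) = 3329 J.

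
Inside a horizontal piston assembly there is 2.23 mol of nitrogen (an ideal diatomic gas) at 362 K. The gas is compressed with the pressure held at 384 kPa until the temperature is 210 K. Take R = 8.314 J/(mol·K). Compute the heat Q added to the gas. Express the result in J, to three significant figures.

Isobaric: W = nRΔT = (2.23)(8.314)(-152) = -2818 J.
ΔU = nCᵥΔT with Cᵥ = 5R/2: ΔU = (2.23)(20.79)(-152) = -7045 J.
Q = ΔU + W = -7045 − 2818 = -9863 J.

Q ≈ -9860 J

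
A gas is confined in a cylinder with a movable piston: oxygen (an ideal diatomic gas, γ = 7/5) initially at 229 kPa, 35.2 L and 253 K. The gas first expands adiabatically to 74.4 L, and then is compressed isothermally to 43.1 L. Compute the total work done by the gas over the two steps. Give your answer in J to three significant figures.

Step 1 (adiabatic): W = (P₁V₁ − P₂V₂)/(γ−1) = (8061 − 5975)/0.4 = 5214 J.
After step 1: P = 80.31 kPa, V = 74.4 L, T = 187.5 K.
Step 2 (isothermal): W = P₁V₁ ln(V₂/V₁) = (5975) ln(43.1/74.4) = -3262 J.
W_total = 5214 − 3262 = 1951 J.

W_total ≈ 1950 J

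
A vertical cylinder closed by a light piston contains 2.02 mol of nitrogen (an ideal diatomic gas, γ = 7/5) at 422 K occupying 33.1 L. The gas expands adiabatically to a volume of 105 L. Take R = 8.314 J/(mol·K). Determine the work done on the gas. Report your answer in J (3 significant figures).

W ≈ -6550 J

Adiabatic: TV^(γ−1) = const with γ = 7/5.
T₂ = T₁ (V₁/V₂)^(γ−1) = 422 × (33.1/105)^0.4 = 422 × 0.6302 = 265.9 K.
W_by = nCᵥ(T₁ − T₂) = (2.02)(20.79)(422 − 265.9) = 6553 J.
Work on gas = −W_by = -6553 J.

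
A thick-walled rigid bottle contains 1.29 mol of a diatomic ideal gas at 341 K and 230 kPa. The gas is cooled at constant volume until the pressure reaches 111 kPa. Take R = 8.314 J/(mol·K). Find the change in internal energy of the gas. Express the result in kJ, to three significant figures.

Constant volume ⇒ W = 0, so Q = ΔU = nCᵥΔT with Cᵥ = 5R/2 = 20.79 J/(mol·K).
At constant V, T₂/T₁ = P₂/P₁ ⇒ ΔT = T₁(P₂/P₁ − 1) = 341·(111/230 − 1) = -176.4 K.
ΔU = (1.29)(20.79)(-176.4) = -4731 J.

ΔU ≈ -4.73 kJ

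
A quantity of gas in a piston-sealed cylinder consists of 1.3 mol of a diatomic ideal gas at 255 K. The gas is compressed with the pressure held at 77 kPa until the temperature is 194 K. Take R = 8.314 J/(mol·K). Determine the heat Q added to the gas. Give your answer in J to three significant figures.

Isobaric: W = nRΔT = (1.3)(8.314)(-61) = -659.3 J.
ΔU = nCᵥΔT with Cᵥ = 5R/2: ΔU = (1.3)(20.79)(-61) = -1648 J.
Q = ΔU + W = -1648 − 659.3 = -2308 J.

Q ≈ -2310 J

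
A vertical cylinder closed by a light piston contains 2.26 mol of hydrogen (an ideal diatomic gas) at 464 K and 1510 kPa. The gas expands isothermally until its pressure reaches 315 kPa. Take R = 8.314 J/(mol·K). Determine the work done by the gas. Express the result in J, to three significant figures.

Isothermal process: W = nRT ln(V₂/V₁) = nRT ln(P₁/P₂).
W = (2.26)(8.314)(464) × ln(1510/315)
  = 8718 × ln(4.794) = 8718 × 1.567
W_by_gas = 13664 J.

W ≈ 13700 J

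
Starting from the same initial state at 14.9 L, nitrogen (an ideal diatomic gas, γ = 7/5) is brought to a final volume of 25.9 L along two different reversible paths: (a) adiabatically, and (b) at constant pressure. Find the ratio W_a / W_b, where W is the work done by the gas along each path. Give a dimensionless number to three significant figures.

Path (a) adiabatic: W = P₁V₁(1 − (V₁/V₂)^(γ−1))/(γ−1) → W_a/(P₁V₁) = 0.496.
Path (b) isobaric: W = P₁(V₂ − V₁) → W_b/(P₁V₁) = 0.7383.
W_a / W_b = 0.496 / 0.7383 = 0.6719.

W_a / W_b ≈ 0.672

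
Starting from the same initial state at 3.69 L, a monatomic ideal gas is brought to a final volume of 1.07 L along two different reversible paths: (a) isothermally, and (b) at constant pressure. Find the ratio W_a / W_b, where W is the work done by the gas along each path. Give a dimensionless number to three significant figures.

W_a / W_b ≈ 1.74

Path (a) isothermal: W = P₁V₁ ln(V₂/V₁) → W_a/(P₁V₁) = -1.238.
Path (b) isobaric: W = P₁(V₂ − V₁) → W_b/(P₁V₁) = -0.71.
W_a / W_b = -1.238 / -0.71 = 1.744.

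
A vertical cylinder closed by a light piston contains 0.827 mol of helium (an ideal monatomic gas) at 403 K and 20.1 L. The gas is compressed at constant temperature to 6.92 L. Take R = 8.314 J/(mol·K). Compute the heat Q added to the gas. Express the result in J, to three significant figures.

Q ≈ -2950 J

Isothermal ⇒ ΔU = 0, so Q = W = nRT ln(V₂/V₁).
Q = (0.827)(8.314)(403) ln(6.92/20.1) = 2771 × -1.066 = -2955 J.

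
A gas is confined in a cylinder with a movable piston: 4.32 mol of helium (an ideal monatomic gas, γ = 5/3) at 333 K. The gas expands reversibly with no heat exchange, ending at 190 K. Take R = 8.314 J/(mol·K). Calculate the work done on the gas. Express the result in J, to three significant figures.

Adiabatic ⇒ Q = 0, so W_by = −ΔU = nCᵥ(T₁ − T₂).
Cᵥ = 3R/2 = 12.47 J/(mol·K).
W = (4.32)(12.47)(333 − 190) = 7704 J.
Work on gas = −W_by = -7704 J.

W ≈ -7700 J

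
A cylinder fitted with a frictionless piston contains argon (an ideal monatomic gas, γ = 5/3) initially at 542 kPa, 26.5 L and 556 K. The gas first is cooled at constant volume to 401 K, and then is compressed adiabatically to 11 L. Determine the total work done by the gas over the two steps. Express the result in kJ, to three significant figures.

Step 1 (isochoric): W = 0 (constant volume).
After step 1: P = 390.9 kPa (V unchanged).
Step 2 (adiabatic): W = (P₁V₁ − P₂V₂)/(γ−1) = (10359 − 18616)/0.667 = -12385 J.
W_total = 0 − 12385 = -12385 J.

W_total ≈ -12.4 kJ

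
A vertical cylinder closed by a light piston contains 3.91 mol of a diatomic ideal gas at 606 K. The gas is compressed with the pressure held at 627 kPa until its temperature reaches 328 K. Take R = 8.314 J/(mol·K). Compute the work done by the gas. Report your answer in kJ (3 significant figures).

W ≈ -9.04 kJ

Isobaric: W = P ΔV = nR ΔT.
W = (3.91)(8.314)(328 − 606) = -9037 J.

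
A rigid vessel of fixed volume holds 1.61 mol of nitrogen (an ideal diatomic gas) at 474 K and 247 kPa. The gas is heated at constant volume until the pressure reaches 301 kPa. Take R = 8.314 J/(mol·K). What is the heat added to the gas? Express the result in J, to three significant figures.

Constant volume ⇒ W = 0, so Q = ΔU = nCᵥΔT with Cᵥ = 5R/2 = 20.79 J/(mol·K).
At constant V, T₂/T₁ = P₂/P₁ ⇒ ΔT = T₁(P₂/P₁ − 1) = 474·(301/247 − 1) = 103.6 K.
ΔU = (1.61)(20.79)(103.6) = 3468 J.

Q ≈ 3470 J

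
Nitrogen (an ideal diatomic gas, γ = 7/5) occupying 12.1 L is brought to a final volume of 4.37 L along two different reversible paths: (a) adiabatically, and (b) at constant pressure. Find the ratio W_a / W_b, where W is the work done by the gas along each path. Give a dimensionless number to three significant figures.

Path (a) adiabatic: W = P₁V₁(1 − (V₁/V₂)^(γ−1))/(γ−1) → W_a/(P₁V₁) = -1.257.
Path (b) isobaric: W = P₁(V₂ − V₁) → W_b/(P₁V₁) = -0.6388.
W_a / W_b = -1.257 / -0.6388 = 1.968.

W_a / W_b ≈ 1.97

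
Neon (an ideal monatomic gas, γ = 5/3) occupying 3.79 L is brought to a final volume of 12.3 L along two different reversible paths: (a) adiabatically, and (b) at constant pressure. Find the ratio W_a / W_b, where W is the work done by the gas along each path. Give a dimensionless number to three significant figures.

W_a / W_b ≈ 0.363

Path (a) adiabatic: W = P₁V₁(1 − (V₁/V₂)^(γ−1))/(γ−1) → W_a/(P₁V₁) = 0.8157.
Path (b) isobaric: W = P₁(V₂ − V₁) → W_b/(P₁V₁) = 2.245.
W_a / W_b = 0.8157 / 2.245 = 0.3633.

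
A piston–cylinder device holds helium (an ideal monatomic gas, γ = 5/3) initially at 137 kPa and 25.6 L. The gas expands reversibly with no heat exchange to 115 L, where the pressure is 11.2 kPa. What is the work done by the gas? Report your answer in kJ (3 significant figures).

Adiabatic: W = (P₁V₁ − P₂V₂)/(γ − 1) with γ = 5/3.
P₁V₁ = 3507 J, P₂V₂ = 1288 J.
W = (3507 − 1288) / 0.6667 = 3329 J.

W ≈ 3.33 kJ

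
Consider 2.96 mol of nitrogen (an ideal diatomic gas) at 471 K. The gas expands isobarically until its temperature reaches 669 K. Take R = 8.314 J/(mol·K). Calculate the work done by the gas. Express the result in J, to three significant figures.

W ≈ 4870 J

Isobaric: W = P ΔV = nR ΔT.
W = (2.96)(8.314)(669 − 471) = 4873 J.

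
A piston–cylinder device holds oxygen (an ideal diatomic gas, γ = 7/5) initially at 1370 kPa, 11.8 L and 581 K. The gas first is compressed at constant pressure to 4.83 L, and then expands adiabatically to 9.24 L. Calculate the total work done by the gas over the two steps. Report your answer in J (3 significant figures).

W_total ≈ -5770 J

Step 1 (isobaric): W = PΔV = (1370 kPa)(4.83 − 11.8 L) = -9549 J.
After step 1: P = 1370 kPa, V = 4.83 L, T = 237.8 K.
Step 2 (adiabatic): W = (P₁V₁ − P₂V₂)/(γ−1) = (6617 − 5105)/0.4 = 3781 J.
W_total = -9549 + 3781 = -5768 J.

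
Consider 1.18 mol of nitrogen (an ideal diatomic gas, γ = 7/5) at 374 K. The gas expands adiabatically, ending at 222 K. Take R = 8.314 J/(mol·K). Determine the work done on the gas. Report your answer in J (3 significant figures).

Adiabatic ⇒ Q = 0, so W_by = −ΔU = nCᵥ(T₁ − T₂).
Cᵥ = 5R/2 = 20.79 J/(mol·K).
W = (1.18)(20.79)(374 − 222) = 3728 J.
Work on gas = −W_by = -3728 J.

W ≈ -3730 J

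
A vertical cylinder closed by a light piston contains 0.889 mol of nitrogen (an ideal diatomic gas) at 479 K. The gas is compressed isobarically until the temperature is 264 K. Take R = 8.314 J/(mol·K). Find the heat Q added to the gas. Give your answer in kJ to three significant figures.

Q ≈ -5.56 kJ

Isobaric: W = nRΔT = (0.889)(8.314)(-215) = -1589 J.
ΔU = nCᵥΔT with Cᵥ = 5R/2: ΔU = (0.889)(20.79)(-215) = -3973 J.
Q = ΔU + W = -3973 − 1589 = -5562 J.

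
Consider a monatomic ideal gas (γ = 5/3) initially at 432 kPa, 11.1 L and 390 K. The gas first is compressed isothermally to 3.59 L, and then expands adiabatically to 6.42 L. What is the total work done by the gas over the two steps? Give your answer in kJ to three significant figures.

Step 1 (isothermal): W = P₁V₁ ln(V₂/V₁) = (4795) ln(3.59/11.1) = -5413 J.
After step 1: P = 1336 kPa, V = 3.59 L, T = 390 K.
Step 2 (adiabatic): W = (P₁V₁ − P₂V₂)/(γ−1) = (4795 − 3255)/0.667 = 2311 J.
W_total = -5413 + 2311 = -3102 J.

W_total ≈ -3.10 kJ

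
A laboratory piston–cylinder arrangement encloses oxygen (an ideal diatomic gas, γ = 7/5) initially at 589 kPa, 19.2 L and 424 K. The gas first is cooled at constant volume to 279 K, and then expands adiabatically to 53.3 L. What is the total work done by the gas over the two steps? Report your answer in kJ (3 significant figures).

Step 1 (isochoric): W = 0 (constant volume).
After step 1: P = 387.6 kPa (V unchanged).
Step 2 (adiabatic): W = (P₁V₁ − P₂V₂)/(γ−1) = (7441 − 4946)/0.4 = 6238 J.
W_total = 0 + 6238 = 6238 J.

W_total ≈ 6.24 kJ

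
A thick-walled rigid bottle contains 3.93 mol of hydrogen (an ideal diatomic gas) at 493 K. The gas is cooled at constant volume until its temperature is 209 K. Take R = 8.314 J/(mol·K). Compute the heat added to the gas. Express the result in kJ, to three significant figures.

Q ≈ -23.2 kJ

Constant volume ⇒ W = 0, so Q = ΔU = nCᵥΔT with Cᵥ = 5R/2 = 20.79 J/(mol·K).
ΔU = (3.93)(20.79)(209 − 493) = -23199 J.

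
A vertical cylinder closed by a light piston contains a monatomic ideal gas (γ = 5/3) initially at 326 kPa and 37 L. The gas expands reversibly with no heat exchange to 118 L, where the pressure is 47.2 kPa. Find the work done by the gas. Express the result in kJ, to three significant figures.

Adiabatic: W = (P₁V₁ − P₂V₂)/(γ − 1) with γ = 5/3.
P₁V₁ = 12062 J, P₂V₂ = 5570 J.
W = (12062 − 5570) / 0.6667 = 9739 J.

W ≈ 9.74 kJ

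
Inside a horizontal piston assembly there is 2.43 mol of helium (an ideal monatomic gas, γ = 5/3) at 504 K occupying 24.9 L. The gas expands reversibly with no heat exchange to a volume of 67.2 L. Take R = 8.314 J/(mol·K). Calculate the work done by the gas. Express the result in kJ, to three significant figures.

W ≈ 7.39 kJ

Adiabatic: TV^(γ−1) = const with γ = 5/3.
T₂ = T₁ (V₁/V₂)^(γ−1) = 504 × (24.9/67.2)^0.667 = 504 × 0.5159 = 260 K.
W_by = nCᵥ(T₁ − T₂) = (2.43)(12.47)(504 − 260) = 7394 J.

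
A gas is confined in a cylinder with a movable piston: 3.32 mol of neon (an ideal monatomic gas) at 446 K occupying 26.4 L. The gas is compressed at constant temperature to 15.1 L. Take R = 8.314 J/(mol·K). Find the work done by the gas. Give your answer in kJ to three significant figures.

W ≈ -6.88 kJ

Isothermal: W = nRT ln(V₂/V₁).
W = (3.32)(8.314)(446) × ln(15.1/26.4)
  = 12311 × -0.5587
W_by_gas = -6878 J.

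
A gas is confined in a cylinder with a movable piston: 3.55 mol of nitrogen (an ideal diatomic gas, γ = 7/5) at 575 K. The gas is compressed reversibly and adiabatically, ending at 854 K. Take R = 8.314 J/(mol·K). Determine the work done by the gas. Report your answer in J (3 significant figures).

Adiabatic ⇒ Q = 0, so W_by = −ΔU = nCᵥ(T₁ − T₂).
Cᵥ = 5R/2 = 20.79 J/(mol·K).
W = (3.55)(20.79)(575 − 854) = -20587 J.

W ≈ -20600 J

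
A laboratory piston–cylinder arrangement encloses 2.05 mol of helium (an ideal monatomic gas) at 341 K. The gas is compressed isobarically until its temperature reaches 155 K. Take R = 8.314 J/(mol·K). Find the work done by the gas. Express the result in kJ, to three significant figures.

W ≈ -3.17 kJ

Isobaric: W = P ΔV = nR ΔT.
W = (2.05)(8.314)(155 − 341) = -3170 J.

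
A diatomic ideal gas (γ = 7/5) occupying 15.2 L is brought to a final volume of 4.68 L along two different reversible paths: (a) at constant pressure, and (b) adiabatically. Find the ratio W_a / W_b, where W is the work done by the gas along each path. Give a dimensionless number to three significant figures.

Path (a) isobaric: W = P₁(V₂ − V₁) → W_a/(P₁V₁) = -0.6921.
Path (b) adiabatic: W = P₁V₁(1 − (V₁/V₂)^(γ−1))/(γ−1) → W_b/(P₁V₁) = -1.505.
W_a / W_b = -0.6921 / -1.505 = 0.4599.

W_a / W_b ≈ 0.460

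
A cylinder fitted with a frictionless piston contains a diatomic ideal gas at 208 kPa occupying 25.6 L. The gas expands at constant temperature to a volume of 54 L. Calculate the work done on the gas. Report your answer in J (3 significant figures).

Isothermal: W = nRT ln(V₂/V₁) = P₁V₁ ln(V₂/V₁).
P₁V₁ = (208 kPa)(25.6 L) = 5325 J.
W = 5325 × ln(54/25.6) = 5325 × 0.7464
W_by_gas = 3974 J; work on gas = −W_by = -3974 J.

W ≈ -3970 J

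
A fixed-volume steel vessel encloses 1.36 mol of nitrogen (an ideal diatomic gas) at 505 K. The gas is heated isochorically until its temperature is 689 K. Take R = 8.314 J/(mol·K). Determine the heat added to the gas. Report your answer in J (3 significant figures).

Q ≈ 5200 J

Constant volume ⇒ W = 0, so Q = ΔU = nCᵥΔT with Cᵥ = 5R/2 = 20.79 J/(mol·K).
ΔU = (1.36)(20.79)(689 − 505) = 5201 J.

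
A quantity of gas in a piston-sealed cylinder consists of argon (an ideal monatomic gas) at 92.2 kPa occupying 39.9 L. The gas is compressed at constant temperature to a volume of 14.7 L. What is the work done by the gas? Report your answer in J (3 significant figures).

W ≈ -3670 J

Isothermal: W = nRT ln(V₂/V₁) = P₁V₁ ln(V₂/V₁).
P₁V₁ = (92.2 kPa)(39.9 L) = 3679 J.
W = 3679 × ln(14.7/39.9) = 3679 × -0.9985
W_by_gas = -3673 J.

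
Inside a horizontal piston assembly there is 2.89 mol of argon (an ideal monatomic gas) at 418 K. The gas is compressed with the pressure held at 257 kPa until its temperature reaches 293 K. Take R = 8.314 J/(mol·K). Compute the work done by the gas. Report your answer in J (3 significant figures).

W ≈ -3000 J

Isobaric: W = P ΔV = nR ΔT.
W = (2.89)(8.314)(293 − 418) = -3003 J.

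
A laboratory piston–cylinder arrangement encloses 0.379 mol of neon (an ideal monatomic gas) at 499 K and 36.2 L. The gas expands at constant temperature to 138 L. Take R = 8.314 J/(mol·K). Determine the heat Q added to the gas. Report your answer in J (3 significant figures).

Q ≈ 2100 J

Isothermal ⇒ ΔU = 0, so Q = W = nRT ln(V₂/V₁).
Q = (0.379)(8.314)(499) ln(138/36.2) = 1572 × 1.338 = 2104 J.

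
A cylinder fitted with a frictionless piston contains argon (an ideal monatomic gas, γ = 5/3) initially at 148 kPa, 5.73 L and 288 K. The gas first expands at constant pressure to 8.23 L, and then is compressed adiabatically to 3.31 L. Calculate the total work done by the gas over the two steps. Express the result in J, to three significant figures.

W_total ≈ -1160 J

Step 1 (isobaric): W = PΔV = (148 kPa)(8.23 − 5.73 L) = 370 J.
After step 1: P = 148 kPa, V = 8.23 L, T = 413.7 K.
Step 2 (adiabatic): W = (P₁V₁ − P₂V₂)/(γ−1) = (1218 − 2236)/0.667 = -1526 J.
W_total = 370 − 1526 = -1156 J.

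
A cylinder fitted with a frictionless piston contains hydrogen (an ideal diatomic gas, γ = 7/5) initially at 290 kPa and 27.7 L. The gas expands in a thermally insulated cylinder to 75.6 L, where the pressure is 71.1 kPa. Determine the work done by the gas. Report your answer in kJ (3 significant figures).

W ≈ 6.64 kJ

Adiabatic: W = (P₁V₁ − P₂V₂)/(γ − 1) with γ = 7/5.
P₁V₁ = 8033 J, P₂V₂ = 5375 J.
W = (8033 − 5375) / 0.4 = 6645 J.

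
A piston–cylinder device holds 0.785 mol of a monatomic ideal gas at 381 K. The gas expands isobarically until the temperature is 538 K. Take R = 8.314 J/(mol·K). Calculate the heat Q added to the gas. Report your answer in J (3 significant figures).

Q ≈ 2560 J

Isobaric: W = nRΔT = (0.785)(8.314)(157) = 1025 J.
ΔU = nCᵥΔT with Cᵥ = 3R/2: ΔU = (0.785)(12.47)(157) = 1537 J.
Q = ΔU + W = 1537 + 1025 = 2562 J.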